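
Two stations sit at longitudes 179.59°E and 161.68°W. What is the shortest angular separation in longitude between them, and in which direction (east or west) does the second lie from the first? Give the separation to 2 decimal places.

18.73° east

Raw difference: -161.68 − 179.59 = -341.27°.
Normalise into (−180°, 180°]: -341.27° + 360° = 18.73°.
Positive ⇒ the second point lies to the east; separation 18.73°.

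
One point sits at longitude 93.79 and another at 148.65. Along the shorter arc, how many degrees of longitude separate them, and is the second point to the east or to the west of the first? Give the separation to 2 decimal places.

Raw difference: 148.65 − 93.79 = 54.86°.
Normalise into (−180°, 180°]: 54.86° stays 54.86°.
Positive ⇒ the second point lies to the east; separation 54.86°.

54.86° east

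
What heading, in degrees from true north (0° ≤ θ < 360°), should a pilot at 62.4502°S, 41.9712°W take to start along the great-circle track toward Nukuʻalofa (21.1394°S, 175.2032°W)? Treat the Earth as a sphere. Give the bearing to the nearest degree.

Δλ = -175.2032 − -41.9712 = -133.2320°.
θ = atan2( sin Δλ · cos φ₂ , cos φ₁ · sin φ₂ − sin φ₁ · cos φ₂ · cos Δλ )
  = atan2(-0.67956, -0.73322) = -137.175° → normalised to [0°, 360°): 222.825°.

223°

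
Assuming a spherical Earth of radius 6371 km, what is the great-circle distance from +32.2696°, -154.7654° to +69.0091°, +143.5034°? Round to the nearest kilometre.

Δλ = 143.5034 − -154.7654 = 298.2688°; wrapped into (−180°, 180°]: -61.7312°.
Δφ = 69.0091 − 32.2696 = 36.7395°.
a = sin²(Δφ/2) + cos φ₁ · cos φ₂ · sin²(Δλ/2) = 0.179038.
c = 2·atan2(√a, √(1−a)) = 0.87379 rad → d = 6371·c ≈ 5566.92 km.

5567 km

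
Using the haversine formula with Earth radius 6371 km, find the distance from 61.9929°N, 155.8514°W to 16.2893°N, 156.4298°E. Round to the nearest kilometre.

Δλ = 156.4298 − -155.8514 = 312.2812°; wrapped into (−180°, 180°]: -47.7188°.
Δφ = 16.2893 − 61.9929 = -45.7036°.
a = sin²(Δφ/2) + cos φ₁ · cos φ₂ · sin²(Δλ/2) = 0.224561.
c = 2·atan2(√a, √(1−a)) = 0.98738 rad → d = 6371·c ≈ 6290.60 km.

6291 km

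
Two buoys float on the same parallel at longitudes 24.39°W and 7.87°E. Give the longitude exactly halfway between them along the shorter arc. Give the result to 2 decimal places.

Signed shortest Δλ from -24.39° to +7.87° is +32.26°.
Midpoint longitude = -24.39° + (+32.26°)/2 = -24.39° + 16.13° = -8.26°.

8.26°W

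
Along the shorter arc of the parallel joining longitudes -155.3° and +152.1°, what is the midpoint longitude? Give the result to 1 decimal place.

+178.4°

Signed shortest Δλ from -155.3° to +152.1° is -52.6°.
Midpoint longitude = -155.3° + (-52.6°)/2 = -155.3° − 26.3° = -181.6°.
Normalise into (−180°, 180°]: +178.4°.
(The naïve average (-155.3 + +152.1)/2 = -1.6° is on the wrong side of the globe.)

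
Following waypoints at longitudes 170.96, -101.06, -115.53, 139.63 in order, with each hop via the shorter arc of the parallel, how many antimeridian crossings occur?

Leg 1: +170.96° → -101.06°, shortest Δλ = 87.98° (east) — crosses 180°.
Leg 2: -101.06° → -115.53°, shortest Δλ = -14.47° (west) — does not cross 180°.
Leg 3: -115.53° → +139.63°, shortest Δλ = -104.84° (west) — crosses 180°.
Total crossings: 2.

2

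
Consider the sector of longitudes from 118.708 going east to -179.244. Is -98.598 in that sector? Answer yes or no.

No

Band width going east from +118.708° to -179.244°: ((-179.244 − 118.708) mod 360) = 62.048°.
Offset of -98.598° east of the west edge: ((-98.598 − 118.708) mod 360) = 142.694°.
142.694° > 62.048° ⇒ outside.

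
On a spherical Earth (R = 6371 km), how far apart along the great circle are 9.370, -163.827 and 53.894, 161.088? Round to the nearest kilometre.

Δλ = 161.088 − -163.827 = 324.915°; wrapped into (−180°, 180°]: -35.085°.
Δφ = 53.894 − 9.370 = 44.524°.
a = sin²(Δφ/2) + cos φ₁ · cos φ₂ · sin²(Δλ/2) = 0.196343.
c = 2·atan2(√a, √(1−a)) = 0.91812 rad → d = 6371·c ≈ 5849.36 km.

5849 km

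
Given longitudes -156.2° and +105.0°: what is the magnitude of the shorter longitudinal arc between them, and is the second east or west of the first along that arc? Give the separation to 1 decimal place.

Raw difference: 105.0 − -156.2 = 261.2°.
Normalise into (−180°, 180°]: 261.2° − 360° = -98.8°.
Negative ⇒ the second point lies to the west; separation 98.8°.

98.8° west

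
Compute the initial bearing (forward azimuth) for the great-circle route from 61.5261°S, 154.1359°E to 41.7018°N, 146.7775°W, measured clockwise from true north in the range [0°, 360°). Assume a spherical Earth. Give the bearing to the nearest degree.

Δλ = -146.7775 − 154.1359 = -300.9134°; wrapped into (−180°, 180°]: 59.0866°.
θ = atan2( sin Δλ · cos φ₂ , cos φ₁ · sin φ₂ − sin φ₁ · cos φ₂ · cos Δλ )
  = atan2(0.64056, 0.65434) = 44.390° → normalised to [0°, 360°): 44.390°.

44°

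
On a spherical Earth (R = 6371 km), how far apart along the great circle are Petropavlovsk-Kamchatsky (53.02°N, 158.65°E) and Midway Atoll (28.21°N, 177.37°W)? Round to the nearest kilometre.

Δλ = -177.37 − 158.65 = -336.02°; wrapped into (−180°, 180°]: 23.98°.
Δφ = 28.21 − 53.02 = -24.81°.
a = sin²(Δφ/2) + cos φ₁ · cos φ₂ · sin²(Δλ/2) = 0.069024.
c = 2·atan2(√a, √(1−a)) = 0.53169 rad → d = 6371·c ≈ 3387.40 km.

3387 km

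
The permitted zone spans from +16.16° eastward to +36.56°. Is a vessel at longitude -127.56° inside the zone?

Band width going east from +16.16° to +36.56°: ((36.56 − 16.16) mod 360) = 20.40°.
Offset of -127.56° east of the west edge: ((-127.56 − 16.16) mod 360) = 216.28°.
216.28° > 20.40° ⇒ outside.

No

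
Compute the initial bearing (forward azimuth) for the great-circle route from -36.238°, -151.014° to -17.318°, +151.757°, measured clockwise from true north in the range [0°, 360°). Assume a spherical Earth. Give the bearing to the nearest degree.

275°

Δλ = 151.757 − -151.014 = 302.771°; wrapped into (−180°, 180°]: -57.229°.
θ = atan2( sin Δλ · cos φ₂ , cos φ₁ · sin φ₂ − sin φ₁ · cos φ₂ · cos Δλ )
  = atan2(-0.80272, 0.06537) = -85.344° → normalised to [0°, 360°): 274.656°.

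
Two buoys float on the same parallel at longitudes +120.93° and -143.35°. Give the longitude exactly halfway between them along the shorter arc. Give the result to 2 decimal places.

Signed shortest Δλ from +120.93° to -143.35° is +95.72°.
Midpoint longitude = +120.93° + (+95.72°)/2 = +120.93° + 47.86° = +168.79°.
(The naïve average (+120.93 + -143.35)/2 = -11.21° is on the wrong side of the globe.)

+168.79°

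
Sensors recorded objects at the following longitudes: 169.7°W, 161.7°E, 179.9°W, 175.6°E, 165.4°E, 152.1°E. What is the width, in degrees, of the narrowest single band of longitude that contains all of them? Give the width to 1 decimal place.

38.2°

Sort the longitudes: -179.9°, -169.7°, +152.1°, +161.7°, +165.4°, +175.6°.
Eastward gaps between consecutive values (wrapping around): 10.2°, 321.8°, 9.6°, 3.7°, 10.2°, 4.5°.
Largest gap = 321.8° ⇒ minimal covering band is its complement: 360° − 321.8° = 38.2°.
Band runs from +152.1° eastward to -169.7°, crossing the antimeridian.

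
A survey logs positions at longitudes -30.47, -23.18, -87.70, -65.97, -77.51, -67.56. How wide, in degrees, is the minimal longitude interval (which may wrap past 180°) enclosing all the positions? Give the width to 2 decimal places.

64.52°

Sort the longitudes: -87.70°, -77.51°, -67.56°, -65.97°, -30.47°, -23.18°.
Eastward gaps between consecutive values (wrapping around): 10.19°, 9.95°, 1.59°, 35.50°, 7.29°, 295.48°.
Largest gap = 295.48° ⇒ minimal covering band is its complement: 360° − 295.48° = 64.52°.
Band runs from -87.70° eastward to -23.18°.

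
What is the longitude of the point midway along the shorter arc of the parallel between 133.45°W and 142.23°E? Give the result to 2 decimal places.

Signed shortest Δλ from -133.45° to +142.23° is -84.32°.
Midpoint longitude = -133.45° + (-84.32°)/2 = -133.45° − 42.16° = -175.61°.
(The naïve average (-133.45 + +142.23)/2 = 4.39° is on the wrong side of the globe.)

175.61°W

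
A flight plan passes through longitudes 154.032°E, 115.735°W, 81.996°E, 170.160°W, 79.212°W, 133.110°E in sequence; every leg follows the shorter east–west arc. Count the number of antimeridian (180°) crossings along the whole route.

Leg 1: +154.032° → -115.735°, shortest Δλ = 90.233° (east) — crosses 180°.
Leg 2: -115.735° → +81.996°, shortest Δλ = -162.269° (west) — crosses 180°.
Leg 3: +81.996° → -170.160°, shortest Δλ = 107.844° (east) — crosses 180°.
Leg 4: -170.160° → -79.212°, shortest Δλ = 90.948° (east) — does not cross 180°.
Leg 5: -79.212° → +133.110°, shortest Δλ = -147.678° (west) — crosses 180°.
Total crossings: 4.

4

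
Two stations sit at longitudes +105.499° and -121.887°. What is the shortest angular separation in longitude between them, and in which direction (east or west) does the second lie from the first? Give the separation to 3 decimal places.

Raw difference: -121.887 − 105.499 = -227.386°.
Normalise into (−180°, 180°]: -227.386° + 360° = 132.614°.
Positive ⇒ the second point lies to the east; separation 132.614°.

132.614° east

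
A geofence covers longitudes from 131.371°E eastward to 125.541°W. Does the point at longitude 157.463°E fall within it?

Yes

Band width going east from +131.371° to -125.541°: ((-125.541 − 131.371) mod 360) = 103.088°.
Offset of +157.463° east of the west edge: ((157.463 − 131.371) mod 360) = 26.092°.
26.092° ≤ 103.088° ⇒ inside.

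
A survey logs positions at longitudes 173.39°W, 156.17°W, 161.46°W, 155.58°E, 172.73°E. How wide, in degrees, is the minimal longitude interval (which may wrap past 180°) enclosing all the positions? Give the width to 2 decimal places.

Sort the longitudes: -173.39°, -161.46°, -156.17°, +155.58°, +172.73°.
Eastward gaps between consecutive values (wrapping around): 11.93°, 5.29°, 311.75°, 17.15°, 13.88°.
Largest gap = 311.75° ⇒ minimal covering band is its complement: 360° − 311.75° = 48.25°.
Band runs from +155.58° eastward to -156.17°, crossing the antimeridian.

48.25°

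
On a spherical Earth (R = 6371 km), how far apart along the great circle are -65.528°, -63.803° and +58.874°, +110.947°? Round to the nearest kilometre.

19227 km

Δλ = 110.947 − -63.803 = 174.750°.
Δφ = 58.874 − -65.528 = 124.402°.
a = sin²(Δφ/2) + cos φ₁ · cos φ₂ · sin²(Δλ/2) = 0.996183.
c = 2·atan2(√a, √(1−a)) = 3.01795 rad → d = 6371·c ≈ 19227.34 km.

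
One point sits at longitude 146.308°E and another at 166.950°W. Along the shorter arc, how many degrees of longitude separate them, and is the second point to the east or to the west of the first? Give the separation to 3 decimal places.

46.742° east

Raw difference: -166.950 − 146.308 = -313.258°.
Normalise into (−180°, 180°]: -313.258° + 360° = 46.742°.
Positive ⇒ the second point lies to the east; separation 46.742°.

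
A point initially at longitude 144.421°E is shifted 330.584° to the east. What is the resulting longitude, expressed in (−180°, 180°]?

115.005°E

Start at +144.421°; shift +330.584° → +475.005°.
+475.005° lies outside (−180°, 180°]; subtract 360° → +115.005°.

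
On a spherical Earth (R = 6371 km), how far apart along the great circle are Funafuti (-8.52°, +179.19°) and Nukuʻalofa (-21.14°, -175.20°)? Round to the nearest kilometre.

Δλ = -175.20 − 179.19 = -354.39°; wrapped into (−180°, 180°]: 5.61°.
Δφ = -21.14 − -8.52 = -12.62°.
a = sin²(Δφ/2) + cos φ₁ · cos φ₂ · sin²(Δλ/2) = 0.014289.
c = 2·atan2(√a, √(1−a)) = 0.23964 rad → d = 6371·c ≈ 1526.77 km.

1527 km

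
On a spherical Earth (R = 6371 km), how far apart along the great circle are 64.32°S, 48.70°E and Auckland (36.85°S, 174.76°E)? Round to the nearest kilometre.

7822 km

Δλ = 174.76 − 48.70 = 126.06°.
Δφ = -36.85 − -64.32 = 27.47°.
a = sin²(Δφ/2) + cos φ₁ · cos φ₂ · sin²(Δλ/2) = 0.331815.
c = 2·atan2(√a, √(1−a)) = 1.22774 rad → d = 6371·c ≈ 7821.92 km.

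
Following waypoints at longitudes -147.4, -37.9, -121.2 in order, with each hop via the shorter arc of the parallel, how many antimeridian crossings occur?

0

Leg 1: -147.4° → -37.9°, shortest Δλ = 109.5° (east) — does not cross 180°.
Leg 2: -37.9° → -121.2°, shortest Δλ = -83.3° (west) — does not cross 180°.
Total crossings: 0.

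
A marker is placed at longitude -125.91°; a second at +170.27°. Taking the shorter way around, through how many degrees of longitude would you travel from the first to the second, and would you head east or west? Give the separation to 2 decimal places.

Raw difference: 170.27 − -125.91 = 296.18°.
Normalise into (−180°, 180°]: 296.18° − 360° = -63.82°.
Negative ⇒ the second point lies to the west; separation 63.82°.

63.82° west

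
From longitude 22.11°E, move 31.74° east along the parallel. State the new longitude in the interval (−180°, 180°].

Start at +22.11°; shift +31.74° → +53.85°.
+53.85° already lies in (−180°, 180°].

53.85°E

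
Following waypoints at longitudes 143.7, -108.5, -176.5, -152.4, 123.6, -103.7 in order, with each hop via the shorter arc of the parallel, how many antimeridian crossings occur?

Leg 1: +143.7° → -108.5°, shortest Δλ = 107.8° (east) — crosses 180°.
Leg 2: -108.5° → -176.5°, shortest Δλ = -68.0° (west) — does not cross 180°.
Leg 3: -176.5° → -152.4°, shortest Δλ = 24.1° (east) — does not cross 180°.
Leg 4: -152.4° → +123.6°, shortest Δλ = -84.0° (west) — crosses 180°.
Leg 5: +123.6° → -103.7°, shortest Δλ = 132.7° (east) — crosses 180°.
Total crossings: 3.

3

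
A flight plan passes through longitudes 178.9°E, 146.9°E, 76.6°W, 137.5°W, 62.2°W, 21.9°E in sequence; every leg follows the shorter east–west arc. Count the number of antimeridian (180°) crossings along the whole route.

1

Leg 1: +178.9° → +146.9°, shortest Δλ = -32.0° (west) — does not cross 180°.
Leg 2: +146.9° → -76.6°, shortest Δλ = 136.5° (east) — crosses 180°.
Leg 3: -76.6° → -137.5°, shortest Δλ = -60.9° (west) — does not cross 180°.
Leg 4: -137.5° → -62.2°, shortest Δλ = 75.3° (east) — does not cross 180°.
Leg 5: -62.2° → +21.9°, shortest Δλ = 84.1° (east) — does not cross 180°.
Total crossings: 1.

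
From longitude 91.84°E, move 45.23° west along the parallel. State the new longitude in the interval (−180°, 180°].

46.61°E

Start at +91.84°; shift −45.23° → +46.61°.
+46.61° already lies in (−180°, 180°].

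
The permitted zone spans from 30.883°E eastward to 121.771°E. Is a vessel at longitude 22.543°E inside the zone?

No

Band width going east from +30.883° to +121.771°: ((121.771 − 30.883) mod 360) = 90.888°.
Offset of +22.543° east of the west edge: ((22.543 − 30.883) mod 360) = 351.660°.
351.660° > 90.888° ⇒ outside.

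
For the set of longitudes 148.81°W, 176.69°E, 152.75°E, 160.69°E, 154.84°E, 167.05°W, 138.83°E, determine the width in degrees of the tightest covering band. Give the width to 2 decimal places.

72.36°

Sort the longitudes: -167.05°, -148.81°, +138.83°, +152.75°, +154.84°, +160.69°, +176.69°.
Eastward gaps between consecutive values (wrapping around): 18.24°, 287.64°, 13.92°, 2.09°, 5.85°, 16.00°, 16.26°.
Largest gap = 287.64° ⇒ minimal covering band is its complement: 360° − 287.64° = 72.36°.
Band runs from +138.83° eastward to -148.81°, crossing the antimeridian.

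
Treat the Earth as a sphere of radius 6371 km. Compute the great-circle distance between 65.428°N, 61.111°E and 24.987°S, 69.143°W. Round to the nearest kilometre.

Δλ = -69.143 − 61.111 = -130.254°.
Δφ = -24.987 − 65.428 = -90.415°.
a = sin²(Δφ/2) + cos φ₁ · cos φ₂ · sin²(Δλ/2) = 0.813857.
c = 2·atan2(√a, √(1−a)) = 2.24941 rad → d = 6371·c ≈ 14330.98 km.

14331 km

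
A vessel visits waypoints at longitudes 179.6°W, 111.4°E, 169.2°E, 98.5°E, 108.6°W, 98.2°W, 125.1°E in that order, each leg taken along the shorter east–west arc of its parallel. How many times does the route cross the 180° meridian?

3

Leg 1: -179.6° → +111.4°, shortest Δλ = -69.0° (west) — crosses 180°.
Leg 2: +111.4° → +169.2°, shortest Δλ = 57.8° (east) — does not cross 180°.
Leg 3: +169.2° → +98.5°, shortest Δλ = -70.7° (west) — does not cross 180°.
Leg 4: +98.5° → -108.6°, shortest Δλ = 152.9° (east) — crosses 180°.
Leg 5: -108.6° → -98.2°, shortest Δλ = 10.4° (east) — does not cross 180°.
Leg 6: -98.2° → +125.1°, shortest Δλ = -136.7° (west) — crosses 180°.
Total crossings: 3.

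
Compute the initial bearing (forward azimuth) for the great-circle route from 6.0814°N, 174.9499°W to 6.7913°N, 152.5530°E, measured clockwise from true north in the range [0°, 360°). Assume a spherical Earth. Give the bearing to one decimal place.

273.1°

Δλ = 152.5530 − -174.9499 = 327.5029°; wrapped into (−180°, 180°]: -32.4971°.
θ = atan2( sin Δλ · cos φ₂ , cos φ₁ · sin φ₂ − sin φ₁ · cos φ₂ · cos Δλ )
  = atan2(-0.53349, 0.02886) = -86.903° → normalised to [0°, 360°): 273.097°.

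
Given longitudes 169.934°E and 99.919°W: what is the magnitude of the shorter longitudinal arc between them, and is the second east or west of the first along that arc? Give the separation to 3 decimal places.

90.147° east

Raw difference: -99.919 − 169.934 = -269.853°.
Normalise into (−180°, 180°]: -269.853° + 360° = 90.147°.
Positive ⇒ the second point lies to the east; separation 90.147°.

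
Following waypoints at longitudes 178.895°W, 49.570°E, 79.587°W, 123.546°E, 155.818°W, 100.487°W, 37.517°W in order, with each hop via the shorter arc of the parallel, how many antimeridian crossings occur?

Leg 1: -178.895° → +49.570°, shortest Δλ = -131.535° (west) — crosses 180°.
Leg 2: +49.570° → -79.587°, shortest Δλ = -129.157° (west) — does not cross 180°.
Leg 3: -79.587° → +123.546°, shortest Δλ = -156.867° (west) — crosses 180°.
Leg 4: +123.546° → -155.818°, shortest Δλ = 80.636° (east) — crosses 180°.
Leg 5: -155.818° → -100.487°, shortest Δλ = 55.331° (east) — does not cross 180°.
Leg 6: -100.487° → -37.517°, shortest Δλ = 62.97° (east) — does not cross 180°.
Total crossings: 3.

3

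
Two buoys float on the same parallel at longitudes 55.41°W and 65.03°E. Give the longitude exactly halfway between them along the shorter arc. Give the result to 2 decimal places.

4.81°E

Signed shortest Δλ from -55.41° to +65.03° is +120.44°.
Midpoint longitude = -55.41° + (+120.44°)/2 = -55.41° + 60.22° = +4.81°.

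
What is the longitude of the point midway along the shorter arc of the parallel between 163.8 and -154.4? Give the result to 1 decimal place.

Signed shortest Δλ from +163.8° to -154.4° is +41.8°.
Midpoint longitude = +163.8° + (+41.8°)/2 = +163.8° + 20.9° = +184.7°.
Normalise into (−180°, 180°]: -175.3°.
(The naïve average (+163.8 + -154.4)/2 = 4.7° is on the wrong side of the globe.)

-175.3°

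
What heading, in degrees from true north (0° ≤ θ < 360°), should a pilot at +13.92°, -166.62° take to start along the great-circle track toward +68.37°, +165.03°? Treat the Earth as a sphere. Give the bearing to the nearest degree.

348°

Δλ = 165.03 − -166.62 = 331.65°; wrapped into (−180°, 180°]: -28.35°.
θ = atan2( sin Δλ · cos φ₂ , cos φ₁ · sin φ₂ − sin φ₁ · cos φ₂ · cos Δλ )
  = atan2(-0.17504, 0.82424) = -11.989° → normalised to [0°, 360°): 348.011°.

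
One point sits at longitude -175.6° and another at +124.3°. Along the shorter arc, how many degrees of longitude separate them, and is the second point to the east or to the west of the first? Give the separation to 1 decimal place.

60.1° west

Raw difference: 124.3 − -175.6 = 299.9°.
Normalise into (−180°, 180°]: 299.9° − 360° = -60.1°.
Negative ⇒ the second point lies to the west; separation 60.1°.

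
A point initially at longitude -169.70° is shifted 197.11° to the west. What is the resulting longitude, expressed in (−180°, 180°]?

Start at -169.70°; shift −197.11° → -366.81°.
-366.81° lies outside (−180°, 180°]; add 360° → -6.81°.

-6.81°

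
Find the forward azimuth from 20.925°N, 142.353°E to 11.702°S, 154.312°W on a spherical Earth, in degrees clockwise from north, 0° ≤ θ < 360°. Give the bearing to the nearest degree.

Δλ = -154.312 − 142.353 = -296.665°; wrapped into (−180°, 180°]: 63.335°.
θ = atan2( sin Δλ · cos φ₂ , cos φ₁ · sin φ₂ − sin φ₁ · cos φ₂ · cos Δλ )
  = atan2(0.87507, -0.34639) = 111.596° → normalised to [0°, 360°): 111.596°.

112°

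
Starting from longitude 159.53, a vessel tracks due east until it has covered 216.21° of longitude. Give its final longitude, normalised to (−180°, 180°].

+15.74°

Start at +159.53°; shift +216.21° → +375.74°.
+375.74° lies outside (−180°, 180°]; subtract 360° → +15.74°.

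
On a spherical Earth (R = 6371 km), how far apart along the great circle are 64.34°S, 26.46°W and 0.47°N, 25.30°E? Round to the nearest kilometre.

8328 km

Δλ = 25.30 − -26.46 = 51.76°.
Δφ = 0.47 − -64.34 = 64.81°.
a = sin²(Δφ/2) + cos φ₁ · cos φ₂ · sin²(Δλ/2) = 0.369688.
c = 2·atan2(√a, √(1−a)) = 1.30713 rad → d = 6371·c ≈ 8327.71 km.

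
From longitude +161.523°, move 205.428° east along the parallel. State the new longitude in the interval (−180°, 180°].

Start at +161.523°; shift +205.428° → +366.951°.
+366.951° lies outside (−180°, 180°]; subtract 360° → +6.951°.

+6.951°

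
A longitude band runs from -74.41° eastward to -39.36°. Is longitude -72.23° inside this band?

Band width going east from -74.41° to -39.36°: ((-39.36 − -74.41) mod 360) = 35.05°.
Offset of -72.23° east of the west edge: ((-72.23 − -74.41) mod 360) = 2.18°.
2.18° ≤ 35.05° ⇒ inside.

Yes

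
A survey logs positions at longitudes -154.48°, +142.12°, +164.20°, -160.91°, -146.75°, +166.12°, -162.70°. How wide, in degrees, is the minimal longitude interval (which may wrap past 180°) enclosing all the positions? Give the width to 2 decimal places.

71.13°

Sort the longitudes: -162.70°, -160.91°, -154.48°, -146.75°, +142.12°, +164.20°, +166.12°.
Eastward gaps between consecutive values (wrapping around): 1.79°, 6.43°, 7.73°, 288.87°, 22.08°, 1.92°, 31.18°.
Largest gap = 288.87° ⇒ minimal covering band is its complement: 360° − 288.87° = 71.13°.
Band runs from +142.12° eastward to -146.75°, crossing the antimeridian.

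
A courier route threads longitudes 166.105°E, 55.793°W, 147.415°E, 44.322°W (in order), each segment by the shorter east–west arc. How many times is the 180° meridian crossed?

3

Leg 1: +166.105° → -55.793°, shortest Δλ = 138.102° (east) — crosses 180°.
Leg 2: -55.793° → +147.415°, shortest Δλ = -156.792° (west) — crosses 180°.
Leg 3: +147.415° → -44.322°, shortest Δλ = 168.263° (east) — crosses 180°.
Total crossings: 3.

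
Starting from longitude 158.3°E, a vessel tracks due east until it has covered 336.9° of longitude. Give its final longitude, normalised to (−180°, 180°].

135.2°E

Start at +158.3°; shift +336.9° → +495.2°.
+495.2° lies outside (−180°, 180°]; subtract 360° → +135.2°.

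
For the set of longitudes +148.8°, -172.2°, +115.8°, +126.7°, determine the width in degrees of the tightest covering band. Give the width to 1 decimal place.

Sort the longitudes: -172.2°, +115.8°, +126.7°, +148.8°.
Eastward gaps between consecutive values (wrapping around): 288.0°, 10.9°, 22.1°, 39.0°.
Largest gap = 288.0° ⇒ minimal covering band is its complement: 360° − 288.0° = 72.0°.
Band runs from +115.8° eastward to -172.2°, crossing the antimeridian.

72.0°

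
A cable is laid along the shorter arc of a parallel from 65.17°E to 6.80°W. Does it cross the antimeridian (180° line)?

Signed shortest Δλ = ((-6.80 − 65.17 + 180) mod 360) − 180 = -71.97°.
Going west by 71.97° from +65.17° reaches -6.80° without touching 180°.

No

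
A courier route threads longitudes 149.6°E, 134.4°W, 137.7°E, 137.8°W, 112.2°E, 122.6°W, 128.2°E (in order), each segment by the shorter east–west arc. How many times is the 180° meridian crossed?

6

Leg 1: +149.6° → -134.4°, shortest Δλ = 76.0° (east) — crosses 180°.
Leg 2: -134.4° → +137.7°, shortest Δλ = -87.9° (west) — crosses 180°.
Leg 3: +137.7° → -137.8°, shortest Δλ = 84.5° (east) — crosses 180°.
Leg 4: -137.8° → +112.2°, shortest Δλ = -110.0° (west) — crosses 180°.
Leg 5: +112.2° → -122.6°, shortest Δλ = 125.2° (east) — crosses 180°.
Leg 6: -122.6° → +128.2°, shortest Δλ = -109.2° (west) — crosses 180°.
Total crossings: 6.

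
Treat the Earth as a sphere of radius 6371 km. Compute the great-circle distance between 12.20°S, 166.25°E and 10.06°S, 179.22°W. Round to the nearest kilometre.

1603 km

Δλ = -179.22 − 166.25 = -345.47°; wrapped into (−180°, 180°]: 14.53°.
Δφ = -10.06 − -12.20 = 2.14°.
a = sin²(Δφ/2) + cos φ₁ · cos φ₂ · sin²(Δλ/2) = 0.015739.
c = 2·atan2(√a, √(1−a)) = 0.25157 rad → d = 6371·c ≈ 1602.77 km.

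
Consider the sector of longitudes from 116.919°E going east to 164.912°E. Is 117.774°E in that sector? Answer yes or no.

Yes

Band width going east from +116.919° to +164.912°: ((164.912 − 116.919) mod 360) = 47.993°.
Offset of +117.774° east of the west edge: ((117.774 − 116.919) mod 360) = 0.855°.
0.855° ≤ 47.993° ⇒ inside.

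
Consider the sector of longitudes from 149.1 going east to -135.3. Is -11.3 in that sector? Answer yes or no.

No

Band width going east from +149.1° to -135.3°: ((-135.3 − 149.1) mod 360) = 75.6°.
Offset of -11.3° east of the west edge: ((-11.3 − 149.1) mod 360) = 199.6°.
199.6° > 75.6° ⇒ outside.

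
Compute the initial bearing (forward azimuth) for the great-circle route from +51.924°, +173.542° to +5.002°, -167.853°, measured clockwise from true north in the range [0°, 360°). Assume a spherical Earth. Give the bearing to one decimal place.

Δλ = -167.853 − 173.542 = -341.395°; wrapped into (−180°, 180°]: 18.605°.
θ = atan2( sin Δλ · cos φ₂ , cos φ₁ · sin φ₂ − sin φ₁ · cos φ₂ · cos Δλ )
  = atan2(0.31783, -0.68944) = 155.251° → normalised to [0°, 360°): 155.251°.

155.3°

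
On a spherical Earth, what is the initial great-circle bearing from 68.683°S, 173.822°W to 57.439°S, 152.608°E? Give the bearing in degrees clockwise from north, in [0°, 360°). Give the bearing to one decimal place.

Δλ = 152.608 − -173.822 = 326.430°; wrapped into (−180°, 180°]: -33.570°.
θ = atan2( sin Δλ · cos φ₂ , cos φ₁ · sin φ₂ − sin φ₁ · cos φ₂ · cos Δλ )
  = atan2(-0.29760, 0.11136) = -69.484° → normalised to [0°, 360°): 290.516°.

290.5°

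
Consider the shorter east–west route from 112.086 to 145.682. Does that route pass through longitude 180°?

Signed shortest Δλ = ((145.682 − 112.086 + 180) mod 360) − 180 = 33.596°.
Going east by 33.596° from +112.086° reaches +145.682° without touching 180°.

No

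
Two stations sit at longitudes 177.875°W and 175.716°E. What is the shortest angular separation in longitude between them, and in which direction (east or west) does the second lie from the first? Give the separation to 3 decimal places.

Raw difference: 175.716 − -177.875 = 353.591°.
Normalise into (−180°, 180°]: 353.591° − 360° = -6.409°.
Negative ⇒ the second point lies to the west; separation 6.409°.

6.409° west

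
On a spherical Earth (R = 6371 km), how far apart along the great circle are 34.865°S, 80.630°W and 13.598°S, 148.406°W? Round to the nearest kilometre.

7133 km

Δλ = -148.406 − -80.630 = -67.776°.
Δφ = -13.598 − -34.865 = 21.267°.
a = sin²(Δφ/2) + cos φ₁ · cos φ₂ · sin²(Δλ/2) = 0.281982.
c = 2·atan2(√a, √(1−a)) = 1.11961 rad → d = 6371·c ≈ 7133.01 km.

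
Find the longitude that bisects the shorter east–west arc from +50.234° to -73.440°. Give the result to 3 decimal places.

-11.603°

Signed shortest Δλ from +50.234° to -73.440° is -123.674°.
Midpoint longitude = +50.234° + (-123.674°)/2 = +50.234° − 61.837° = -11.603°.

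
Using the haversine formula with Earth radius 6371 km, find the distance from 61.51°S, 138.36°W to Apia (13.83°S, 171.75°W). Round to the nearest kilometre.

5933 km

Δλ = -171.75 − -138.36 = -33.39°.
Δφ = -13.83 − -61.51 = 47.68°.
a = sin²(Δφ/2) + cos φ₁ · cos φ₂ · sin²(Δλ/2) = 0.201590.
c = 2·atan2(√a, √(1−a)) = 0.93126 rad → d = 6371·c ≈ 5933.08 km.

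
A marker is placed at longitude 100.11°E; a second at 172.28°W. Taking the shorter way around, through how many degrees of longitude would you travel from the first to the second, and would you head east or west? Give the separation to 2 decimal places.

87.61° east

Raw difference: -172.28 − 100.11 = -272.39°.
Normalise into (−180°, 180°]: -272.39° + 360° = 87.61°.
Positive ⇒ the second point lies to the east; separation 87.61°.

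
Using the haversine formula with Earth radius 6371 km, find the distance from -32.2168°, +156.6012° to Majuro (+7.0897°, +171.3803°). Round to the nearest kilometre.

Δλ = 171.3803 − 156.6012 = 14.7791°.
Δφ = 7.0897 − -32.2168 = 39.3065°.
a = sin²(Δφ/2) + cos φ₁ · cos φ₂ · sin²(Δλ/2) = 0.127004.
c = 2·atan2(√a, √(1−a)) = 0.72877 rad → d = 6371·c ≈ 4643.01 km.

4643 km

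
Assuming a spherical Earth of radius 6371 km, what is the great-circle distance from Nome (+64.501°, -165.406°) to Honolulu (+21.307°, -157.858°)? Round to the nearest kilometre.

Δλ = -157.858 − -165.406 = 7.548°.
Δφ = 21.307 − 64.501 = -43.194°.
a = sin²(Δφ/2) + cos φ₁ · cos φ₂ · sin²(Δλ/2) = 0.137217.
c = 2·atan2(√a, √(1−a)) = 0.75894 rad → d = 6371·c ≈ 4835.21 km.

4835 km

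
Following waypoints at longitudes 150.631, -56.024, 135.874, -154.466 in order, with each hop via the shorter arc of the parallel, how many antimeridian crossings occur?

3

Leg 1: +150.631° → -56.024°, shortest Δλ = 153.345° (east) — crosses 180°.
Leg 2: -56.024° → +135.874°, shortest Δλ = -168.102° (west) — crosses 180°.
Leg 3: +135.874° → -154.466°, shortest Δλ = 69.66° (east) — crosses 180°.
Total crossings: 3.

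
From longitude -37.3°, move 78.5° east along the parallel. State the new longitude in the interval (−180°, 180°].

+41.2°

Start at -37.3°; shift +78.5° → +41.2°.
+41.2° already lies in (−180°, 180°].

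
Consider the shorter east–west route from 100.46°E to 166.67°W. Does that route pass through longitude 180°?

Yes

Naïve |-166.67 − 100.46| = 267.13° > 180°, so the shorter arc goes the other way round — across 180°.
Signed shortest Δλ = ((-166.67 − 100.46 + 180) mod 360) − 180 = 92.87°.
Going east by 92.87° from +100.46° passes through 180° before reaching -166.67°.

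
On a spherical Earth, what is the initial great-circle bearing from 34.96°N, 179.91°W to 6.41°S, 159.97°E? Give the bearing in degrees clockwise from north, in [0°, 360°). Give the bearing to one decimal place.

208.6°

Δλ = 159.97 − -179.91 = 339.88°; wrapped into (−180°, 180°]: -20.12°.
θ = atan2( sin Δλ · cos φ₂ , cos φ₁ · sin φ₂ − sin φ₁ · cos φ₂ · cos Δλ )
  = atan2(-0.34184, -0.62617) = -151.369° → normalised to [0°, 360°): 208.631°.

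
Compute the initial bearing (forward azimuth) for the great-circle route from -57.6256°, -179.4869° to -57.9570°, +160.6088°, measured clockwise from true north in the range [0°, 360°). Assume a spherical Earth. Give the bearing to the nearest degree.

Δλ = 160.6088 − -179.4869 = 340.0957°; wrapped into (−180°, 180°]: -19.9043°.
θ = atan2( sin Δλ · cos φ₂ , cos φ₁ · sin φ₂ − sin φ₁ · cos φ₂ · cos Δλ )
  = atan2(-0.18063, -0.03255) = -100.216° → normalised to [0°, 360°): 259.784°.

260°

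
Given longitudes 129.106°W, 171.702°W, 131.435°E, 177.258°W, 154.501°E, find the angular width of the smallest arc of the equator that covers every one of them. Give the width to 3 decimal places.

99.459°

Sort the longitudes: -177.258°, -171.702°, -129.106°, +131.435°, +154.501°.
Eastward gaps between consecutive values (wrapping around): 5.556°, 42.596°, 260.541°, 23.066°, 28.241°.
Largest gap = 260.541° ⇒ minimal covering band is its complement: 360° − 260.541° = 99.459°.
Band runs from +131.435° eastward to -129.106°, crossing the antimeridian.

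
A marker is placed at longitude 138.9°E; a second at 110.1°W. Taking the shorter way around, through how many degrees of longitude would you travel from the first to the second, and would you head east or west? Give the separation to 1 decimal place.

Raw difference: -110.1 − 138.9 = -249.0°.
Normalise into (−180°, 180°]: -249.0° + 360° = 111.0°.
Positive ⇒ the second point lies to the east; separation 111.0°.

111.0° east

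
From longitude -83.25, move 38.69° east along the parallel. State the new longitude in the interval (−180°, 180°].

Start at -83.25°; shift +38.69° → -44.56°.
-44.56° already lies in (−180°, 180°].

-44.56°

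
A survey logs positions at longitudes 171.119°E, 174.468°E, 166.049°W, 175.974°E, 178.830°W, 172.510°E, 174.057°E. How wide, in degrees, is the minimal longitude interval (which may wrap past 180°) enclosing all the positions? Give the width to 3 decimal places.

22.832°

Sort the longitudes: -178.830°, -166.049°, +171.119°, +172.510°, +174.057°, +174.468°, +175.974°.
Eastward gaps between consecutive values (wrapping around): 12.781°, 337.168°, 1.391°, 1.547°, 0.411°, 1.506°, 5.196°.
Largest gap = 337.168° ⇒ minimal covering band is its complement: 360° − 337.168° = 22.832°.
Band runs from +171.119° eastward to -166.049°, crossing the antimeridian.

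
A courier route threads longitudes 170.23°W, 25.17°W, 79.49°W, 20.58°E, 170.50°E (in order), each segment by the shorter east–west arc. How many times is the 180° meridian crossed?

Leg 1: -170.23° → -25.17°, shortest Δλ = 145.06° (east) — does not cross 180°.
Leg 2: -25.17° → -79.49°, shortest Δλ = -54.32° (west) — does not cross 180°.
Leg 3: -79.49° → +20.58°, shortest Δλ = 100.07° (east) — does not cross 180°.
Leg 4: +20.58° → +170.50°, shortest Δλ = 149.92° (east) — does not cross 180°.
Total crossings: 0.

0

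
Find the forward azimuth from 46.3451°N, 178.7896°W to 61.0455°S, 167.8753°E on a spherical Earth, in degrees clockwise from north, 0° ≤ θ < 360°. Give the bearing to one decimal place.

Δλ = 167.8753 − -178.7896 = 346.6649°; wrapped into (−180°, 180°]: -13.3351°.
θ = atan2( sin Δλ · cos φ₂ , cos φ₁ · sin φ₂ − sin φ₁ · cos φ₂ · cos Δλ )
  = atan2(-0.11166, -0.94485) = -173.260° → normalised to [0°, 360°): 186.740°.

186.7°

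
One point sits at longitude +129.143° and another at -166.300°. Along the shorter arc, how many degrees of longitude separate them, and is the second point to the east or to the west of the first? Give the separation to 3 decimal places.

Raw difference: -166.300 − 129.143 = -295.443°.
Normalise into (−180°, 180°]: -295.443° + 360° = 64.557°.
Positive ⇒ the second point lies to the east; separation 64.557°.

64.557° east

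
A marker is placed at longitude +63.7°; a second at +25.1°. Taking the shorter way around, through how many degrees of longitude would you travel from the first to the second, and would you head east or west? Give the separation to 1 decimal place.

Raw difference: 25.1 − 63.7 = -38.6°.
Normalise into (−180°, 180°]: -38.6° stays -38.6°.
Negative ⇒ the second point lies to the west; separation 38.6°.

38.6° west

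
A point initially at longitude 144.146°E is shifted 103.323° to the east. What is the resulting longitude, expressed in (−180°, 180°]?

Start at +144.146°; shift +103.323° → +247.469°.
+247.469° lies outside (−180°, 180°]; subtract 360° → -112.531°.

112.531°W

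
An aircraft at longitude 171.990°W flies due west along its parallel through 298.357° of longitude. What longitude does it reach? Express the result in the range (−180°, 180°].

110.347°W

Start at -171.990°; shift −298.357° → -470.347°.
-470.347° lies outside (−180°, 180°]; add 360° → -110.347°.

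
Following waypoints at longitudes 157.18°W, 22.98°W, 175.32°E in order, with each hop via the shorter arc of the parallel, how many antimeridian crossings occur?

Leg 1: -157.18° → -22.98°, shortest Δλ = 134.2° (east) — does not cross 180°.
Leg 2: -22.98° → +175.32°, shortest Δλ = -161.7° (west) — crosses 180°.
Total crossings: 1.

1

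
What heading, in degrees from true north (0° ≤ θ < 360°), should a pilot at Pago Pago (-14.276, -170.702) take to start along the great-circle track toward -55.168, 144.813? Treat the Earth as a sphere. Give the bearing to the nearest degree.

Δλ = 144.813 − -170.702 = 315.515°; wrapped into (−180°, 180°]: -44.485°.
θ = atan2( sin Δλ · cos φ₂ , cos φ₁ · sin φ₂ − sin φ₁ · cos φ₂ · cos Δλ )
  = atan2(-0.40023, -0.69500) = -150.063° → normalised to [0°, 360°): 209.937°.

210°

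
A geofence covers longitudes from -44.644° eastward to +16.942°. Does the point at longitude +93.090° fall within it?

Band width going east from -44.644° to +16.942°: ((16.942 − -44.644) mod 360) = 61.586°.
Offset of +93.090° east of the west edge: ((93.090 − -44.644) mod 360) = 137.734°.
137.734° > 61.586° ⇒ outside.

No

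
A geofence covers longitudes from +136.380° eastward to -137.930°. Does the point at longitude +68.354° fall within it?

Band width going east from +136.380° to -137.930°: ((-137.930 − 136.380) mod 360) = 85.690°.
Offset of +68.354° east of the west edge: ((68.354 − 136.380) mod 360) = 291.974°.
291.974° > 85.690° ⇒ outside.

No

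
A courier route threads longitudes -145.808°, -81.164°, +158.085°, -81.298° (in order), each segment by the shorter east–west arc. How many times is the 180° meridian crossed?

Leg 1: -145.808° → -81.164°, shortest Δλ = 64.644° (east) — does not cross 180°.
Leg 2: -81.164° → +158.085°, shortest Δλ = -120.751° (west) — crosses 180°.
Leg 3: +158.085° → -81.298°, shortest Δλ = 120.617° (east) — crosses 180°.
Total crossings: 2.

2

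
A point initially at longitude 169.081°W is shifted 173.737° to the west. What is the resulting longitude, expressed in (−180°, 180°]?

17.182°E

Start at -169.081°; shift −173.737° → -342.818°.
-342.818° lies outside (−180°, 180°]; add 360° → +17.182°.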